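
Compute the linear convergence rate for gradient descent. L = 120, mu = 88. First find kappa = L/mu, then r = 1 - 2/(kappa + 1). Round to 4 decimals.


Step 1: Compute the condition number.
kappa = L/mu = 120/88 = 1.3636
Step 2: Compute the convergence rate.
r = 1 - 2/(kappa + 1) = 1 - 2*mu/(L + mu) = (L - mu)/(L + mu) = 32/208 = 0.1538


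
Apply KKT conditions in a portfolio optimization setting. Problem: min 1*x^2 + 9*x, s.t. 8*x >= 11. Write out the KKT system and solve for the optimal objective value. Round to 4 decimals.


Step 1: Try lambda = 0 (constraint inactive).
x_unc = -9/(2*1) = -4.5
Check: 8*-4.5 = -36.0 < 11 -- violated!
Step 2: Constraint must be active: 8*x = 11
x* = 11/8 = 1.375
lambda = (2*1*1.375 + 9)/8 = 1.4688
Step 3: Compute optimal value.
f(x*) = 1*1.375^2 + 9*1.375 = 14.2656


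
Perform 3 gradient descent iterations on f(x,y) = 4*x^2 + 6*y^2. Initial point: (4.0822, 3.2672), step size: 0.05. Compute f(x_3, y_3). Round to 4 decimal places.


Gradient descent on f(x,y) = 4*x^2 + 6*y^2.
Starting point: (4.0822, 3.2672), alpha = 0.05
Step 1: grad_x = 2*4*4.0822 = 32.6576, grad_y = 2*6*3.2672 = 39.2064
  x_1 = 4.0822 - 0.05*32.6576 = 2.4493
  y_1 = 3.2672 - 0.05*39.2064 = 1.3069
Step 2: grad_x = 2*4*2.4493 = 19.5946, grad_y = 2*6*1.3069 = 15.6826
  x_2 = 2.4493 - 0.05*19.5946 = 1.4696
  y_2 = 1.3069 - 0.05*15.6826 = 0.5228
Step 3: grad_x = 2*4*1.4696 = 11.7567, grad_y = 2*6*0.5228 = 6.273
  x_3 = 1.4696 - 0.05*11.7567 = 0.8818
  y_3 = 0.5228 - 0.05*6.273 = 0.2091
f(0.8818, 0.2091) = 4*0.8818^2 + 6*0.2091^2 = 3.3723


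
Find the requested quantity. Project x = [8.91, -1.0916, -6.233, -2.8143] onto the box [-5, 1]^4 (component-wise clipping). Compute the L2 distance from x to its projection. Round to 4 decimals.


Project each component onto [-5, 1].
clip(8.91) = 1.0, clip(-1.0916) = -1.0916, clip(-6.233) = -5.0, clip(-2.8143) = -2.8143
Projection = [1.0, -1.0916, -5.0, -2.8143]
Squared diffs: [62.5681, 0.0, 1.5203, 0.0]
Distance = sqrt(64.0884) = 8.0055


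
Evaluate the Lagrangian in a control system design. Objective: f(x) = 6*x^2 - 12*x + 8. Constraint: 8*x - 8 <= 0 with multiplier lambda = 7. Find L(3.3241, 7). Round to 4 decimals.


Step 1: Evaluate f(x).
f(3.3241) = 6*3.3241^2 - 12*3.3241 + 8 = 34.4086
Step 2: Evaluate g(x).
g(3.3241) = 8*3.3241 - 8 = 18.5928
Step 3: Compute Lagrangian.
L = 34.4086 + 7*18.5928 = 164.5582


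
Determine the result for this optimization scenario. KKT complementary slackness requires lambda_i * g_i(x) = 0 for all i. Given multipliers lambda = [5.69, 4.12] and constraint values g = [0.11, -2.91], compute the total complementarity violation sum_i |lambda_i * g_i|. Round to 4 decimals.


KKT complementary slackness check:
lambda_1 * g_1 = 5.69 * 0.11 = 0.6259
lambda_2 * g_2 = 4.12 * -2.91 = -11.9892
Total violation = 0.6259 + 11.9892 = 12.6151


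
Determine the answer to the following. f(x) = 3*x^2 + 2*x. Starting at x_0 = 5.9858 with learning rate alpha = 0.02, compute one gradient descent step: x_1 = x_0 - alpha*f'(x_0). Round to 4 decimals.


We compute the gradient at x_0 and apply the update.
f'(x) = 6*x + 2
f'(5.9858) = 6*5.9858 + 2 = 37.9148
x_1 = 5.9858 - 0.02*37.9148 = 5.2275


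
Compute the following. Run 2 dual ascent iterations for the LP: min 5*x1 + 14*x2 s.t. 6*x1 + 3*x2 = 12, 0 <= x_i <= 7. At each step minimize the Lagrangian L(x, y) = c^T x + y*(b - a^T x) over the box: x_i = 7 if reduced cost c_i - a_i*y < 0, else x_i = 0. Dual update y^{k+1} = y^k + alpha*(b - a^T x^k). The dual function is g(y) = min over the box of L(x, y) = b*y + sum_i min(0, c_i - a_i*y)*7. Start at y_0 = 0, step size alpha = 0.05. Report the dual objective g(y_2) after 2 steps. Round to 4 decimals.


Dual ascent for LP: min 5*x1 + 14*x2, 6*x1 + 3*x2 = 12, 0 <= x_i <= 7
Step 1: y^k = 0.0, reduced costs: (5.0, 14.0)
  x^k = (0.0, 0.0), subgradient = b - a^T x = 12.0
  y^{k+1} = 0.0 + 0.05*12.0 = 0.6
Step 2: y^k = 0.6, reduced costs: (1.4, 12.2)
  x^k = (0.0, 0.0), subgradient = b - a^T x = 12.0
  y^{k+1} = 0.6 + 0.05*12.0 = 1.2
Dual objective at y_2 = 1.2: reduced costs (-2.2, 10.4), box minimizer x = (7.0, 0.0)
g(y_2) = b*y + (c1 - a1*y)*x1 + (c2 - a2*y)*x2 = 12*1.2 + (-2.2)*7.0 + 10.4*0.0 = 14.4 - 15.4 + 0.0 = -1.0


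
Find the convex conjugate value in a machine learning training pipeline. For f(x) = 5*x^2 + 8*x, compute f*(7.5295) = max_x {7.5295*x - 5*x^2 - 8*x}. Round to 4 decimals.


f*(y) = sup_x {y*x - a*x^2 - b*x} = sup_x {(y-b)*x - a*x^2}
FOC: (y - b) - 2a*x = 0 => x* = (y - b)/(2a)
x* = (7.5295 - 8)/(2*5) = -0.0471
f*(7.5295) = (y-b)^2/(4a) = (7.5295 - 8)^2/(4*5)
= 0.2214/20 = 0.0111


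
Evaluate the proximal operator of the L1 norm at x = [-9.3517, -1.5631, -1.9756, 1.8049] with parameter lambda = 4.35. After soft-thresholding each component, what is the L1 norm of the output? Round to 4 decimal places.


Soft-thresholding with lambda = 4.35:
prox(-9.3517) = sign(-9.3517)*max(|-9.3517| - 4.35, 0) = -5.0017
prox(-1.5631) = sign(-1.5631)*max(|-1.5631| - 4.35, 0) = 0.0
prox(-1.9756) = sign(-1.9756)*max(|-1.9756| - 4.35, 0) = 0.0
prox(1.8049) = sign(1.8049)*max(|1.8049| - 4.35, 0) = 0.0
prox(x) = [-5.0017, 0.0, 0.0, 0.0]
||prox(x)||_1 = 5.0017 + 0.0 + 0.0 + 0.0 = 5.0017


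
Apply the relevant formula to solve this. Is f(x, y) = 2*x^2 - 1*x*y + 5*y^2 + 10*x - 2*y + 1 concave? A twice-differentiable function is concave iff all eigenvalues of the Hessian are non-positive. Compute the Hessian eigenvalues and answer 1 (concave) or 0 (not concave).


The Hessian of f(x,y) = 2*x^2 - 1*x*y + 5*y^2 + 10*x - 2*y + 1 is:
H = [[4, -1], [-1, 10]]
Trace = 4 + 10 = 14
Determinant = 4*10 - (-1)^2 = 39
Discriminant = (14)^2 - 4*39 = 40.0
Eigenvalues: lambda_1 = 3.8377, lambda_2 = 10.1623
The function is not concave.

0


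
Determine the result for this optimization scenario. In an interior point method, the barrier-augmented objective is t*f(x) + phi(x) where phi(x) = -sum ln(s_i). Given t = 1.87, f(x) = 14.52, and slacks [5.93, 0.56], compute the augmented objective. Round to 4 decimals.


Step 1: Compute log-barrier.
ln values: [1.78, -0.5798]
phi = -(1.78 - 0.5798) = -1.2002
Step 2: Compute augmented objective.
t*f(x) = 1.87*14.52 = 27.1524
Total = 27.1524 - 1.2002 = 25.9522


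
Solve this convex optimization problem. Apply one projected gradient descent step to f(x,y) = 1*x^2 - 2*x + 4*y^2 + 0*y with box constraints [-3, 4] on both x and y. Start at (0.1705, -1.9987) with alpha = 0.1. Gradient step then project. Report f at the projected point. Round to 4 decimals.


Step 1: Compute gradient at (0.1705, -1.9987).
grad_x = 2*1*0.1705 - 2 = -1.659
grad_y = 2*4*-1.9987 + 0 = -15.9896
Step 2: Gradient step.
x_raw = 0.1705 - 0.1*-1.659 = 0.3364
y_raw = -1.9987 - 0.1*-15.9896 = -0.3997
Step 3: Project onto [-3, 4].
x_proj = clip(0.3364) = 0.3364
y_proj = clip(-0.3997) = -0.3997
Step 4: Evaluate f.
f(0.3364, -0.3997) = 0.0795


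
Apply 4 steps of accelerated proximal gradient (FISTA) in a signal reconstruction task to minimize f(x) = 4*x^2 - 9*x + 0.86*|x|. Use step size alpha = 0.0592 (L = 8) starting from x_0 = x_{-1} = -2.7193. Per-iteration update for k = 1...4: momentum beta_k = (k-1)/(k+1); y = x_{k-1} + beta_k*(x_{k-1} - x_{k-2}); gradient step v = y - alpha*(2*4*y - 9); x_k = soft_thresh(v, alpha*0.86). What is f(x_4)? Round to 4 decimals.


FISTA on f(x) = 4*x^2 - 9*x + 0.86*|x|
L = 8, alpha = 0.0592
Iteration 1: beta = 0.0, y = -2.7193 + 0.0*(-2.7193 + 2.7193) = -2.7193
  grad(y) = -30.7544, v = y - alpha*grad = -0.8986
  prox(v) = soft_thresh(-0.8986, 0.0509) = -0.8477
Iteration 2: beta = 0.3333, y = -0.8477 + 0.3333*(-0.8477 + 2.7193) = -0.2239
  grad(y) = -10.791, v = y - alpha*grad = 0.415
  prox(v) = soft_thresh(0.415, 0.0509) = 0.364
Iteration 3: beta = 0.5, y = 0.364 + 0.5*(0.364 + 0.8477) = 0.9699
  grad(y) = -1.2406, v = y - alpha*grad = 1.0434
  prox(v) = soft_thresh(1.0434, 0.0509) = 0.9925
Iteration 4: beta = 0.6, y = 0.9925 + 0.6*(0.9925 - 0.364) = 1.3695
  grad(y) = 1.9561, v = y - alpha*grad = 1.2537
  prox(v) = soft_thresh(1.2537, 0.0509) = 1.2028
f(x_4) = 4*1.2028^2 - 9*1.2028 + 0.86*|1.2028| = -4.0039


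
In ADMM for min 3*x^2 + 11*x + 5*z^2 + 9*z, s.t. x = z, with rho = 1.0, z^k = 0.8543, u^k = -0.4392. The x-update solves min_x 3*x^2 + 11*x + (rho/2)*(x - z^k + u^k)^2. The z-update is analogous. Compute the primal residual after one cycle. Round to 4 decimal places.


ADMM iteration with rho = 1.0, z^k = 0.8543, u^k = -0.4392
Step 1: x-update.
Minimize 3*x^2 + 11*x + (1.0/2)*(x - 0.8543 - 0.4392)^2
FOC: (2*3 + 1.0)*x = -11 + 1.0*(0.8543 + 0.4392)
x^{k+1} = -1.3866
Step 2: z-update.
Minimize 5*z^2 + 9*z + (1.0/2)*(-1.3866 - z - 0.4392)^2
FOC: (2*5 + 1.0)*z = -9 + 1.0*(-1.3866 - 0.4392)
z^{k+1} = -0.9842
Step 3: u-update.
u^{k+1} = -0.4392 - 1.3866 + 0.9842 = -0.8417
Step 4: Primal residual = |-1.3866 + 0.9842| = 0.4025


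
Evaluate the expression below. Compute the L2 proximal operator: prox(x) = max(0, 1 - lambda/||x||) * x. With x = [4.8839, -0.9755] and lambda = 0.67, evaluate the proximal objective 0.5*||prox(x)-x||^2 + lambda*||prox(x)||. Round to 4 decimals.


Step 1: Compute ||x||.
||x|| = 4.9804
Step 2: Compute scaling factor.
scale = max(0, 1 - 0.67/4.9804) = 0.8655
Step 3: prox(x) = [4.2269, -0.8443]
||prox(x)|| = 4.3104
Step 4: Proximal objective.
0.5*||prox-x||^2 = 0.2245
lambda*||prox|| = 2.888
Total = 3.1124


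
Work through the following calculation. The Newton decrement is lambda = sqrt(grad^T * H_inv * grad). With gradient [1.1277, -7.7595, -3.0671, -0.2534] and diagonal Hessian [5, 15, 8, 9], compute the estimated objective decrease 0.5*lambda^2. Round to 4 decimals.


Step 1: H is diagonal, so H^(-1) * g = [0.2255, -0.5173, -0.3834, -0.0282].
Step 2: g^T H^(-1) g = sum_i g_i^2 / H_ii
  = (1.1277)^2/5 + (-7.7595)^2/15 + (-3.0671)^2/8 + (-0.2534)^2/9
  = 0.2543 + 4.014 + 1.1759 + 0.0071 = 5.4514
Step 3: Objective decrease = 0.5 * g^T H^(-1) g = 2.7257


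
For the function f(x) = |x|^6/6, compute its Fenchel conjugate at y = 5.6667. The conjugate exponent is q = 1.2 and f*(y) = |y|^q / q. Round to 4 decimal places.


The conjugate exponent q satisfies 1/p + 1/q = 1.
p = 6, so q = 6/(6 - 1) = 1.2
|y|^q = 5.6667^1.2 = 8.0167
f*(5.6667) = 8.0167 / 1.2 = 6.6806


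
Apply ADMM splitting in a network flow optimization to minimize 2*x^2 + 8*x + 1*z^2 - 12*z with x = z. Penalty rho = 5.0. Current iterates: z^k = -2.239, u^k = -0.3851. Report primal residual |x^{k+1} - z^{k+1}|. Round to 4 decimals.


ADMM iteration with rho = 5.0, z^k = -2.239, u^k = -0.3851
Step 1: x-update.
Minimize 2*x^2 + 8*x + (5.0/2)*(x + 2.239 - 0.3851)^2
FOC: (2*2 + 5.0)*x = -8 + 5.0*(-2.239 + 0.3851)
x^{k+1} = -1.9188
Step 2: z-update.
Minimize 1*z^2 - 12*z + (5.0/2)*(-1.9188 - z - 0.3851)^2
FOC: (2*1 + 5.0)*z = 12 + 5.0*(-1.9188 - 0.3851)
z^{k+1} = 0.0686
Step 3: u-update.
u^{k+1} = -0.3851 - 1.9188 - 0.0686 = -2.3726
Step 4: Primal residual = |-1.9188 - 0.0686| = 1.9875


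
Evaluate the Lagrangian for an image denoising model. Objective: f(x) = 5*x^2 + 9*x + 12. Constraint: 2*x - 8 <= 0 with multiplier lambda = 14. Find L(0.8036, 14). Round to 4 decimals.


Step 1: Evaluate f(x).
f(0.8036) = 5*0.8036^2 + 9*0.8036 + 12 = 22.4613
Step 2: Evaluate g(x).
g(0.8036) = 2*0.8036 - 8 = -6.3928
Step 3: Compute Lagrangian.
L = 22.4613 + 14*-6.3928 = -67.0379


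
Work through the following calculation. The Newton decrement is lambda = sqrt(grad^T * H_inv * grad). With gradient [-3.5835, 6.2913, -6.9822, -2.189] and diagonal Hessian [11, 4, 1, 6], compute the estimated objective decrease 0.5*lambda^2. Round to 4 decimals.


Step 1: H is diagonal, so H^(-1) * g = [-0.3258, 1.5728, -6.9822, -0.3648].
Step 2: g^T H^(-1) g = sum_i g_i^2 / H_ii
  = (-3.5835)^2/11 + (6.2913)^2/4 + (-6.9822)^2/1 + (-2.189)^2/6
  = 1.1674 + 9.8951 + 48.7511 + 0.7986 = 60.6123
Step 3: Objective decrease = 0.5 * g^T H^(-1) g = 30.3061


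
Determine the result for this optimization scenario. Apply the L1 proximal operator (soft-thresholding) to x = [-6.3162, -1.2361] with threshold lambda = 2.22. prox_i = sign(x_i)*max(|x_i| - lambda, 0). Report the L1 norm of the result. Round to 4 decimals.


Soft-thresholding with lambda = 2.22:
prox(-6.3162) = sign(-6.3162)*max(|-6.3162| - 2.22, 0) = -4.0962
prox(-1.2361) = sign(-1.2361)*max(|-1.2361| - 2.22, 0) = 0.0
prox(x) = [-4.0962, 0.0]
||prox(x)||_1 = 4.0962 + 0.0 = 4.0962


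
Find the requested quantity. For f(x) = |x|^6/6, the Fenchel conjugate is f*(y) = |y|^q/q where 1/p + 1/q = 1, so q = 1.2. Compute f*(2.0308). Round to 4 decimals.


The conjugate exponent q satisfies 1/p + 1/q = 1.
p = 6, so q = 6/(6 - 1) = 1.2
|y|^q = 2.0308^1.2 = 2.3399
f*(2.0308) = 2.3399 / 1.2 = 1.9499


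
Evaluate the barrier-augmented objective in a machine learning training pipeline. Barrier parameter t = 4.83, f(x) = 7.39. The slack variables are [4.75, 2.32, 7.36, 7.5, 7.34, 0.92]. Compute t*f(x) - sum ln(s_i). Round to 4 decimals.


Step 1: Compute log-barrier.
ln values: [1.5581, 0.8416, 1.9961, 2.0149, 1.9933, -0.0834]
phi = -(1.5581 + 0.8416 + 1.9961 + 2.0149 + 1.9933 - 0.0834) = -8.3206
Step 2: Compute augmented objective.
t*f(x) = 4.83*7.39 = 35.6937
Total = 35.6937 - 8.3206 = 27.3731


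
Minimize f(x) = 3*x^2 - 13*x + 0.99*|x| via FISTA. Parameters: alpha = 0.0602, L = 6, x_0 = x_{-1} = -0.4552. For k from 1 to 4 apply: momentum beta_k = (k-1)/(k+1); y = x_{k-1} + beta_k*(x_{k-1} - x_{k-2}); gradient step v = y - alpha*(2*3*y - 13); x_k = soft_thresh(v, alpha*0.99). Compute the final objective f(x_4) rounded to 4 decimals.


FISTA on f(x) = 3*x^2 - 13*x + 0.99*|x|
L = 6, alpha = 0.0602
Iteration 1: beta = 0.0, y = -0.4552 + 0.0*(-0.4552 + 0.4552) = -0.4552
  grad(y) = -15.7312, v = y - alpha*grad = 0.4918
  prox(v) = soft_thresh(0.4918, 0.0596) = 0.4322
Iteration 2: beta = 0.3333, y = 0.4322 + 0.3333*(0.4322 + 0.4552) = 0.728
  grad(y) = -8.6318, v = y - alpha*grad = 1.2477
  prox(v) = soft_thresh(1.2477, 0.0596) = 1.1881
Iteration 3: beta = 0.5, y = 1.1881 + 0.5*(1.1881 - 0.4322) = 1.566
  grad(y) = -3.6041, v = y - alpha*grad = 1.783
  prox(v) = soft_thresh(1.783, 0.0596) = 1.7234
Iteration 4: beta = 0.6, y = 1.7234 + 0.6*(1.7234 - 1.1881) = 2.0445
  grad(y) = -0.7328, v = y - alpha*grad = 2.0886
  prox(v) = soft_thresh(2.0886, 0.0596) = 2.029
f(x_4) = 3*2.029^2 - 13*2.029 + 0.99*|2.029| = -12.0178


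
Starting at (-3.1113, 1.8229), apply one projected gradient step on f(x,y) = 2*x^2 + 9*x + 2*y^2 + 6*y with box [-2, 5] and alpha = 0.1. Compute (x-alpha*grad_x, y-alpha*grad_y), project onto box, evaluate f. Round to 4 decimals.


Step 1: Compute gradient at (-3.1113, 1.8229).
grad_x = 2*2*-3.1113 + 9 = -3.4452
grad_y = 2*2*1.8229 + 6 = 13.2916
Step 2: Gradient step.
x_raw = -3.1113 - 0.1*-3.4452 = -2.7668
y_raw = 1.8229 - 0.1*13.2916 = 0.4937
Step 3: Project onto [-2, 5].
x_proj = clip(-2.7668) = -2.0
y_proj = clip(0.4937) = 0.4937
Step 4: Evaluate f.
f(-2.0, 0.4937) = -6.55


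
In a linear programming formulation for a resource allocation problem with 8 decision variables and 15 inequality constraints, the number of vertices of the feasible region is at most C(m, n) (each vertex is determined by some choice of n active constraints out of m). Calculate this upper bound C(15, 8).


Each vertex corresponds to some choice of n active constraints out of m, so the number of vertices is at most C(m, n) = m! / (n!(m-n)!).
m = 15, n = 8
Numerator: 15 * 14 * 13 * 12 * 11 * 10 * 9 * 8
Denominator: 8! = 40320
C(15, 8) = 6435


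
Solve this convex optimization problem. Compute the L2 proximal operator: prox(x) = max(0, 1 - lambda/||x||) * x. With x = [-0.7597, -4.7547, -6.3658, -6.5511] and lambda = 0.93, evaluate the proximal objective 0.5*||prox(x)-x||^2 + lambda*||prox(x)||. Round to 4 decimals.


Step 1: Compute ||x||.
||x|| = 10.3259
Step 2: Compute scaling factor.
scale = max(0, 1 - 0.93/10.3259) = 0.9099
Step 3: prox(x) = [-0.6913, -4.3265, -5.7925, -5.9611]
||prox(x)|| = 9.3959
Step 4: Proximal objective.
0.5*||prox-x||^2 = 0.4325
lambda*||prox|| = 8.7382
Total = 9.1707


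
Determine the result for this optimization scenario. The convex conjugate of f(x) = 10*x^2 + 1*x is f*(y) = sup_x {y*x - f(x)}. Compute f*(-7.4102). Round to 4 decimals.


f*(y) = sup_x {y*x - a*x^2 - b*x} = sup_x {(y-b)*x - a*x^2}
FOC: (y - b) - 2a*x = 0 => x* = (y - b)/(2a)
x* = (-7.4102 - 1)/(2*10) = -0.4205
f*(-7.4102) = (y-b)^2/(4a) = (-7.4102 - 1)^2/(4*10)
= 70.7315/40 = 1.7683


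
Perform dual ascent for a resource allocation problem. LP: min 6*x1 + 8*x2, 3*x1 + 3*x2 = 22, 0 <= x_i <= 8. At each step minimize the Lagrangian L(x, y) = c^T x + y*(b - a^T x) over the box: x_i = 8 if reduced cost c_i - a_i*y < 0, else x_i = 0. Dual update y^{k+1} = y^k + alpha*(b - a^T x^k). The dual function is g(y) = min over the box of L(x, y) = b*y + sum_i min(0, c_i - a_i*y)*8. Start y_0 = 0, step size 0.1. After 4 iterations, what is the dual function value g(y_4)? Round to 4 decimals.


Dual ascent for LP: min 6*x1 + 8*x2, 3*x1 + 3*x2 = 22, 0 <= x_i <= 8
Step 1: y^k = 0.0, reduced costs: (6.0, 8.0)
  x^k = (0.0, 0.0), subgradient = b - a^T x = 22.0
  y^{k+1} = 0.0 + 0.1*22.0 = 2.2
Step 2: y^k = 2.2, reduced costs: (-0.6, 1.4)
  x^k = (8.0, 0.0), subgradient = b - a^T x = -2.0
  y^{k+1} = 2.2 + 0.1*-2.0 = 2.0
Step 3: y^k = 2.0, reduced costs: (0.0, 2.0)
  x^k = (0.0, 0.0), subgradient = b - a^T x = 22.0
  y^{k+1} = 2.0 + 0.1*22.0 = 4.2
Step 4: y^k = 4.2, reduced costs: (-6.6, -4.6)
  x^k = (8.0, 8.0), subgradient = b - a^T x = -26.0
  y^{k+1} = 4.2 + 0.1*-26.0 = 1.6
Dual objective at y_4 = 1.6: reduced costs (1.2, 3.2), box minimizer x = (0.0, 0.0)
g(y_4) = b*y + (c1 - a1*y)*x1 + (c2 - a2*y)*x2 = 22*1.6 + 1.2*0.0 + 3.2*0.0 = 35.2 + 0.0 + 0.0 = 35.2


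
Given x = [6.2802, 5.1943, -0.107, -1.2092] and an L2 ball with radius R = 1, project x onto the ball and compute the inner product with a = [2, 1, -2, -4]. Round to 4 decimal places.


Step 1: Compute ||x|| (intermediates to 6 decimals).
||x|| = sqrt(6.2802^2 + 5.1943^2 + (-0.107)^2 + (-1.2092)^2) = 8.239859
Step 2: Project.
Since ||x|| > R, scale = R/||x|| = 1/8.239859 = 0.121361, proj(x) = scale * x
proj(x) = [0.762171, 0.630385, -0.012986, -0.14675]
Step 3: Dot product.
a^T * proj(x) = 2*0.762171 + 1*0.630385 - 2*(-0.012986) - 4*(-0.14675) = 2.7677


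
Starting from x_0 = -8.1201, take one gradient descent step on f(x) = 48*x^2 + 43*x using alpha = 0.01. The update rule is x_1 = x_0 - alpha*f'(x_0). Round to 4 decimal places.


We compute the gradient at x_0 and apply the update.
f'(x) = 96*x + 43
f'(-8.1201) = 96*-8.1201 + 43 = -736.5296
x_1 = -8.1201 - 0.01*-736.5296 = -0.7548


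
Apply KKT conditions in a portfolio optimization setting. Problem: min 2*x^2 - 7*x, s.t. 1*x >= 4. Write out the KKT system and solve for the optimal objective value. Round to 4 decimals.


Step 1: Try lambda = 0 (constraint inactive).
x_unc = 7/(2*2) = 1.75
Check: 1*1.75 = 1.75 < 4 -- violated!
Step 2: Constraint must be active: 1*x = 4
x* = 4/1 = 4.0
lambda = (2*2*4.0 - 7)/1 = 9.0
Step 3: Compute optimal value.
f(x*) = 2*4.0^2 - 7*4.0 = 4.0


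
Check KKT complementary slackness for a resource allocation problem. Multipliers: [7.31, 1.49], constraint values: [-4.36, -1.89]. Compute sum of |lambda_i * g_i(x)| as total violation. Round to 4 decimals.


KKT complementary slackness check:
lambda_1 * g_1 = 7.31 * -4.36 = -31.8716
lambda_2 * g_2 = 1.49 * -1.89 = -2.8161
Total violation = 31.8716 + 2.8161 = 34.6877


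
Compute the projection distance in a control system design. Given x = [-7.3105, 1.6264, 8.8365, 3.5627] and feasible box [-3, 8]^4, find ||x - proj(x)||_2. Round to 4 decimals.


Project each component onto [-3, 8].
clip(-7.3105) = -3.0, clip(1.6264) = 1.6264, clip(8.8365) = 8.0, clip(3.5627) = 3.5627
Projection = [-3.0, 1.6264, 8.0, 3.5627]
Squared diffs: [18.5804, 0.0, 0.6997, 0.0]
Distance = sqrt(19.2801) = 4.3909


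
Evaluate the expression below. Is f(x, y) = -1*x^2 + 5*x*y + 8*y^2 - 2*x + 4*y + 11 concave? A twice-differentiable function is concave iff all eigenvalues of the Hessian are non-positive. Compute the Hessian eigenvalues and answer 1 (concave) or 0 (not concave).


The Hessian of f(x,y) = -1*x^2 + 5*x*y + 8*y^2 - 2*x + 4*y + 11 is:
H = [[-2, 5], [5, 16]]
Trace = -2 + 16 = 14
Determinant = -2*16 - (5)^2 = -57
Discriminant = (14)^2 - 4*-57 = 424.0
Eigenvalues: lambda_1 = -3.2956, lambda_2 = 17.2956
The function is not concave.

0


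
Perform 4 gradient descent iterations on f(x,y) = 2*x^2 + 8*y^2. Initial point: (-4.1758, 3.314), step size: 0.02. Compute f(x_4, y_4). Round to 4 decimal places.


Gradient descent on f(x,y) = 2*x^2 + 8*y^2.
Starting point: (-4.1758, 3.314), alpha = 0.02
Step 1: grad_x = 2*2*-4.1758 = -16.7032, grad_y = 2*8*3.314 = 53.024
  x_1 = -4.1758 - 0.02*-16.7032 = -3.8417
  y_1 = 3.314 - 0.02*53.024 = 2.2535
Step 2: grad_x = 2*2*-3.8417 = -15.3669, grad_y = 2*8*2.2535 = 36.0563
  x_2 = -3.8417 - 0.02*-15.3669 = -3.5344
  y_2 = 2.2535 - 0.02*36.0563 = 1.5324
Step 3: grad_x = 2*2*-3.5344 = -14.1376, grad_y = 2*8*1.5324 = 24.5183
  x_3 = -3.5344 - 0.02*-14.1376 = -3.2516
  y_3 = 1.5324 - 0.02*24.5183 = 1.042
Step 4: grad_x = 2*2*-3.2516 = -13.0066, grad_y = 2*8*1.042 = 16.6724
  x_4 = -3.2516 - 0.02*-13.0066 = -2.9915
  y_4 = 1.042 - 0.02*16.6724 = 0.7086
f(-2.9915, 0.7086) = 2*(-2.9915)^2 + 8*0.7086^2 = 21.915


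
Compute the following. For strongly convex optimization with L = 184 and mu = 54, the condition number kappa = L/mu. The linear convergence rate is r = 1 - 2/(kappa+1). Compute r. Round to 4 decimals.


Step 1: Compute the condition number.
kappa = L/mu = 184/54 = 3.4074
Step 2: Compute the convergence rate.
r = 1 - 2/(kappa + 1) = 1 - 2*mu/(L + mu) = (L - mu)/(L + mu) = 130/238 = 0.5462


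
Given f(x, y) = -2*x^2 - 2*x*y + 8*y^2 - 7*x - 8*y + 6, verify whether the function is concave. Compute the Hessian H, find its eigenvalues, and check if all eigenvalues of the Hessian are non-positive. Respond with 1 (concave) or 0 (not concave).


The Hessian of f(x,y) = -2*x^2 - 2*x*y + 8*y^2 - 7*x - 8*y + 6 is:
H = [[-4, -2], [-2, 16]]
Trace = -4 + 16 = 12
Determinant = -4*16 - (-2)^2 = -68
Discriminant = (12)^2 - 4*-68 = 416.0
Eigenvalues: lambda_1 = -4.198, lambda_2 = 16.198
The function is not concave.

0


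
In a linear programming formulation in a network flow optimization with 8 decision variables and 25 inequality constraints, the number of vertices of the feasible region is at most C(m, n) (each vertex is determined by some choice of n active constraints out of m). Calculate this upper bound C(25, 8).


Each vertex corresponds to some choice of n active constraints out of m, so the number of vertices is at most C(m, n) = m! / (n!(m-n)!).
m = 25, n = 8
Numerator: 25 * 24 * 23 * 22 * 21 * 20 * 19 * 18
Denominator: 8! = 40320
C(25, 8) = 1081575


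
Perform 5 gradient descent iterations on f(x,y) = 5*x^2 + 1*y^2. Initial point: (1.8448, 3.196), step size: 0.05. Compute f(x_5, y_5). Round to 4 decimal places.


Gradient descent on f(x,y) = 5*x^2 + 1*y^2.
Starting point: (1.8448, 3.196), alpha = 0.05
Step 1: grad_x = 2*5*1.8448 = 18.448, grad_y = 2*1*3.196 = 6.392
  x_1 = 1.8448 - 0.05*18.448 = 0.9224
  y_1 = 3.196 - 0.05*6.392 = 2.8764
Step 2: grad_x = 2*5*0.9224 = 9.224, grad_y = 2*1*2.8764 = 5.7528
  x_2 = 0.9224 - 0.05*9.224 = 0.4612
  y_2 = 2.8764 - 0.05*5.7528 = 2.5888
Step 3: grad_x = 2*5*0.4612 = 4.612, grad_y = 2*1*2.5888 = 5.1775
  x_3 = 0.4612 - 0.05*4.612 = 0.2306
  y_3 = 2.5888 - 0.05*5.1775 = 2.3299
Step 4: grad_x = 2*5*0.2306 = 2.306, grad_y = 2*1*2.3299 = 4.6598
  x_4 = 0.2306 - 0.05*2.306 = 0.1153
  y_4 = 2.3299 - 0.05*4.6598 = 2.0969
Step 5: grad_x = 2*5*0.1153 = 1.153, grad_y = 2*1*2.0969 = 4.1938
  x_5 = 0.1153 - 0.05*1.153 = 0.0577
  y_5 = 2.0969 - 0.05*4.1938 = 1.8872
f(0.0577, 1.8872) = 5*0.0577^2 + 1*1.8872^2 = 3.5782


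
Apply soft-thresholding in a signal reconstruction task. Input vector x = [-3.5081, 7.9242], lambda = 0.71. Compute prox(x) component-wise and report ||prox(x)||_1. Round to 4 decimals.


Soft-thresholding with lambda = 0.71:
prox(-3.5081) = sign(-3.5081)*max(|-3.5081| - 0.71, 0) = -2.7981
prox(7.9242) = sign(7.9242)*max(|7.9242| - 0.71, 0) = 7.2142
prox(x) = [-2.7981, 7.2142]
||prox(x)||_1 = 2.7981 + 7.2142 = 10.0123


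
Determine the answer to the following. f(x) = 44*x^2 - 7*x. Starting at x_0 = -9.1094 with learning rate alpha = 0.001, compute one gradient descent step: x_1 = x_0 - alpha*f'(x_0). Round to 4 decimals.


We compute the gradient at x_0 and apply the update.
f'(x) = 88*x - 7
f'(-9.1094) = 88*-9.1094 - 7 = -808.6272
x_1 = -9.1094 - 0.001*-808.6272 = -8.3008


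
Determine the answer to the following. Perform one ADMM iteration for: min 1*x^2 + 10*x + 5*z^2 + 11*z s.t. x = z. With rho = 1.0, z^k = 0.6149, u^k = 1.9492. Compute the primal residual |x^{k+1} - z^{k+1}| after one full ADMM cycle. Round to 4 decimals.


ADMM iteration with rho = 1.0, z^k = 0.6149, u^k = 1.9492
Step 1: x-update.
Minimize 1*x^2 + 10*x + (1.0/2)*(x - 0.6149 + 1.9492)^2
FOC: (2*1 + 1.0)*x = -10 + 1.0*(0.6149 - 1.9492)
x^{k+1} = -3.7781
Step 2: z-update.
Minimize 5*z^2 + 11*z + (1.0/2)*(-3.7781 - z + 1.9492)^2
FOC: (2*5 + 1.0)*z = -11 + 1.0*(-3.7781 + 1.9492)
z^{k+1} = -1.1663
Step 3: u-update.
u^{k+1} = 1.9492 - 3.7781 + 1.1663 = -0.6626
Step 4: Primal residual = |-3.7781 + 1.1663| = 2.6118


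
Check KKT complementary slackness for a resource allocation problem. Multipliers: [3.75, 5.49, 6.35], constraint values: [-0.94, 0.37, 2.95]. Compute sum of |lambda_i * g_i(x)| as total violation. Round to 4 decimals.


KKT complementary slackness check:
lambda_1 * g_1 = 3.75 * -0.94 = -3.525
lambda_2 * g_2 = 5.49 * 0.37 = 2.0313
lambda_3 * g_3 = 6.35 * 2.95 = 18.7325
Total violation = 3.525 + 2.0313 + 18.7325 = 24.2888


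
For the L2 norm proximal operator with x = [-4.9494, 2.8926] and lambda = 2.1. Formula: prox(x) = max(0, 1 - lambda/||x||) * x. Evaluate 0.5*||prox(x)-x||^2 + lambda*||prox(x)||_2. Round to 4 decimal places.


Step 1: Compute ||x||.
||x|| = 5.7327
Step 2: Compute scaling factor.
scale = max(0, 1 - 2.1/5.7327) = 0.6337
Step 3: prox(x) = [-3.1363, 1.833]
||prox(x)|| = 3.6327
Step 4: Proximal objective.
0.5*||prox-x||^2 = 2.205
lambda*||prox|| = 7.6287
Total = 9.8336


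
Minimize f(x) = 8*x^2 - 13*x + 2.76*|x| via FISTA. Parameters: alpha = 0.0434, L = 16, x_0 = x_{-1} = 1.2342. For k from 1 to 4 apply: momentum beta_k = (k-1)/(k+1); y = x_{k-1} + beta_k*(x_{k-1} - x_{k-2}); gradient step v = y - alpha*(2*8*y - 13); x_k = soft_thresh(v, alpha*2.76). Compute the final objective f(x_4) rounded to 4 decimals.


FISTA on f(x) = 8*x^2 - 13*x + 2.76*|x|
L = 16, alpha = 0.0434
Iteration 1: beta = 0.0, y = 1.2342 + 0.0*(1.2342 - 1.2342) = 1.2342
  grad(y) = 6.7472, v = y - alpha*grad = 0.9414
  prox(v) = soft_thresh(0.9414, 0.1198) = 0.8216
Iteration 2: beta = 0.3333, y = 0.8216 + 0.3333*(0.8216 - 1.2342) = 0.6841
  grad(y) = -2.0552, v = y - alpha*grad = 0.7732
  prox(v) = soft_thresh(0.7732, 0.1198) = 0.6535
Iteration 3: beta = 0.5, y = 0.6535 + 0.5*(0.6535 - 0.8216) = 0.5694
  grad(y) = -3.8896, v = y - alpha*grad = 0.7382
  prox(v) = soft_thresh(0.7382, 0.1198) = 0.6184
Iteration 4: beta = 0.6, y = 0.6184 + 0.6*(0.6184 - 0.6535) = 0.5974
  grad(y) = -3.4416, v = y - alpha*grad = 0.7468
  prox(v) = soft_thresh(0.7468, 0.1198) = 0.627
f(x_4) = 8*0.627^2 - 13*0.627 + 2.76*|0.627| = -3.2754


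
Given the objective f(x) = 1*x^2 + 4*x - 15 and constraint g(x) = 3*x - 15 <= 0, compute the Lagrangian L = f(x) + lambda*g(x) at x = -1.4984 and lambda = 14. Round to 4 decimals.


Step 1: Evaluate f(x).
f(-1.4984) = 1*(-1.4984)^2 + 4*(-1.4984) - 15 = -18.7484
Step 2: Evaluate g(x).
g(-1.4984) = 3*-1.4984 - 15 = -19.4952
Step 3: Compute Lagrangian.
L = -18.7484 + 14*-19.4952 = -291.6812


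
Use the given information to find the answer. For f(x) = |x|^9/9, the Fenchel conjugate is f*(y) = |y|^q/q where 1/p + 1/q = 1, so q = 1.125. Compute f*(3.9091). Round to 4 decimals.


The conjugate exponent q satisfies 1/p + 1/q = 1.
p = 9, so q = 9/(9 - 1) = 1.125
|y|^q = 3.9091^1.125 = 4.6354
f*(3.9091) = 4.6354 / 1.125 = 4.1203


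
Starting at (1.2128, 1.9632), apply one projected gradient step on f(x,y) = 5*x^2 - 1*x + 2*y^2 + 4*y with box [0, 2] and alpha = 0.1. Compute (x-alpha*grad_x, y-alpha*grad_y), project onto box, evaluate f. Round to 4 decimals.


Step 1: Compute gradient at (1.2128, 1.9632).
grad_x = 2*5*1.2128 - 1 = 11.128
grad_y = 2*2*1.9632 + 4 = 11.8528
Step 2: Gradient step.
x_raw = 1.2128 - 0.1*11.128 = 0.1
y_raw = 1.9632 - 0.1*11.8528 = 0.7779
Step 3: Project onto [0, 2].
x_proj = clip(0.1) = 0.1
y_proj = clip(0.7779) = 0.7779
Step 4: Evaluate f.
f(0.1, 0.7779) = 4.272


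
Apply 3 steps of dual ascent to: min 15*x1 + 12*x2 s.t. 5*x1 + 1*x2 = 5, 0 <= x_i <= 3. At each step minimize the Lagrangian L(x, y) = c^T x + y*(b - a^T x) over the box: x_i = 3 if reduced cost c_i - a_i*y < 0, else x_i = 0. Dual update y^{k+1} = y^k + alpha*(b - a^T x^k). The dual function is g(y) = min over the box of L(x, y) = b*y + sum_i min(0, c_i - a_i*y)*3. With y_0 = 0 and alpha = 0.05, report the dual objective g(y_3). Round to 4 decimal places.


Dual ascent for LP: min 15*x1 + 12*x2, 5*x1 + 1*x2 = 5, 0 <= x_i <= 3
Step 1: y^k = 0.0, reduced costs: (15.0, 12.0)
  x^k = (0.0, 0.0), subgradient = b - a^T x = 5.0
  y^{k+1} = 0.0 + 0.05*5.0 = 0.25
Step 2: y^k = 0.25, reduced costs: (13.75, 11.75)
  x^k = (0.0, 0.0), subgradient = b - a^T x = 5.0
  y^{k+1} = 0.25 + 0.05*5.0 = 0.5
Step 3: y^k = 0.5, reduced costs: (12.5, 11.5)
  x^k = (0.0, 0.0), subgradient = b - a^T x = 5.0
  y^{k+1} = 0.5 + 0.05*5.0 = 0.75
Dual objective at y_3 = 0.75: reduced costs (11.25, 11.25), box minimizer x = (0.0, 0.0)
g(y_3) = b*y + (c1 - a1*y)*x1 + (c2 - a2*y)*x2 = 5*0.75 + 11.25*0.0 + 11.25*0.0 = 3.75 + 0.0 + 0.0 = 3.75


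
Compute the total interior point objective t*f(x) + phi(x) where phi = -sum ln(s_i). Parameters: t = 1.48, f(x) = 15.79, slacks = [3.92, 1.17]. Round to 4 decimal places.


Step 1: Compute log-barrier.
ln values: [1.3661, 0.157]
phi = -(1.3661 + 0.157) = -1.5231
Step 2: Compute augmented objective.
t*f(x) = 1.48*15.79 = 23.3692
Total = 23.3692 - 1.5231 = 21.8461


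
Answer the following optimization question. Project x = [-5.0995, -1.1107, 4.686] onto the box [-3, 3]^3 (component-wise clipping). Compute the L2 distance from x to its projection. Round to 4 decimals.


Project each component onto [-3, 3].
clip(-5.0995) = -3.0, clip(-1.1107) = -1.1107, clip(4.686) = 3.0
Projection = [-3.0, -1.1107, 3.0]
Squared diffs: [4.4079, 0.0, 2.8426]
Distance = sqrt(7.2505) = 2.6927


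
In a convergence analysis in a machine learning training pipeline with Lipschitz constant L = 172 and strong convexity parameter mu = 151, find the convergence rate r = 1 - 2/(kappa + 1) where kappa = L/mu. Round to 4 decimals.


Step 1: Compute the condition number.
kappa = L/mu = 172/151 = 1.1391
Step 2: Compute the convergence rate.
r = 1 - 2/(kappa + 1) = 1 - 2*mu/(L + mu) = (L - mu)/(L + mu) = 21/323 = 0.065


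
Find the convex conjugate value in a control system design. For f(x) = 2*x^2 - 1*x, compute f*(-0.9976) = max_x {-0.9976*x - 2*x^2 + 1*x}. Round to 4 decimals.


f*(y) = sup_x {y*x - a*x^2 - b*x} = sup_x {(y-b)*x - a*x^2}
FOC: (y - b) - 2a*x = 0 => x* = (y - b)/(2a)
x* = (-0.9976 + 1)/(2*2) = 0.0006
f*(-0.9976) = (y-b)^2/(4a) = (-0.9976 + 1)^2/(4*2)
= 0.0/8 = 0.0


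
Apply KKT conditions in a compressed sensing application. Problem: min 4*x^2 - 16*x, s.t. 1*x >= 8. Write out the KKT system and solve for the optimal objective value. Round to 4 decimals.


Step 1: Try lambda = 0 (constraint inactive).
x_unc = 16/(2*4) = 2.0
Check: 1*2.0 = 2.0 < 8 -- violated!
Step 2: Constraint must be active: 1*x = 8
x* = 8/1 = 8.0
lambda = (2*4*8.0 - 16)/1 = 48.0
Step 3: Compute optimal value.
f(x*) = 4*8.0^2 - 16*8.0 = 128.0


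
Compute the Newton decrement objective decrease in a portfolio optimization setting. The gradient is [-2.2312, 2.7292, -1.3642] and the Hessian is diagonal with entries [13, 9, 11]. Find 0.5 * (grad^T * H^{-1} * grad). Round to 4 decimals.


Step 1: H is diagonal, so H^(-1) * g = [-0.1716, 0.3032, -0.124].
Step 2: g^T H^(-1) g = sum_i g_i^2 / H_ii
  = (-2.2312)^2/13 + (2.7292)^2/9 + (-1.3642)^2/11
  = 0.3829 + 0.8276 + 0.1692 = 1.3797
Step 3: Objective decrease = 0.5 * g^T H^(-1) g = 0.6899


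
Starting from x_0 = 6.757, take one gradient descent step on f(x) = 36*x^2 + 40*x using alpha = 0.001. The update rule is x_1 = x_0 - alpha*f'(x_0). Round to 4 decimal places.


We compute the gradient at x_0 and apply the update.
f'(x) = 72*x + 40
f'(6.757) = 72*6.757 + 40 = 526.504
x_1 = 6.757 - 0.001*526.504 = 6.2305


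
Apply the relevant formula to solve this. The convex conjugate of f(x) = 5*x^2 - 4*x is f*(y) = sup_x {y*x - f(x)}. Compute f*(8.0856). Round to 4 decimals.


f*(y) = sup_x {y*x - a*x^2 - b*x} = sup_x {(y-b)*x - a*x^2}
FOC: (y - b) - 2a*x = 0 => x* = (y - b)/(2a)
x* = (8.0856 + 4)/(2*5) = 1.2086
f*(8.0856) = (y-b)^2/(4a) = (8.0856 + 4)^2/(4*5)
= 146.0617/20 = 7.3031


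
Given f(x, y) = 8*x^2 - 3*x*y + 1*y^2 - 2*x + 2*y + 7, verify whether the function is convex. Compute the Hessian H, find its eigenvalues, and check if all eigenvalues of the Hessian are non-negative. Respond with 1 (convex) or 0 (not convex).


The Hessian of f(x,y) = 8*x^2 - 3*x*y + 1*y^2 - 2*x + 2*y + 7 is:
H = [[16, -3], [-3, 2]]
Trace = 16 + 2 = 18
Determinant = 16*2 - (-3)^2 = 23
Discriminant = (18)^2 - 4*23 = 232.0
Eigenvalues: lambda_1 = 1.3842, lambda_2 = 16.6158
The function is convex.

1


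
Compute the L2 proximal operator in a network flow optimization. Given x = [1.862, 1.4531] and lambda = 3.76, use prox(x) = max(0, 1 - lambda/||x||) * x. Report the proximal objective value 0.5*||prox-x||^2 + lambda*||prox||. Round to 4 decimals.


Step 1: Compute ||x||.
||x|| = 2.3619
Step 2: Compute scaling factor.
scale = max(0, 1 - 3.76/2.3619) = 0.0
Step 3: prox(x) = [0.0, 0.0]
||prox(x)|| = 0.0
Step 4: Proximal objective.
0.5*||prox-x||^2 = 2.7893
lambda*||prox|| = 0.0
Total = 2.7893


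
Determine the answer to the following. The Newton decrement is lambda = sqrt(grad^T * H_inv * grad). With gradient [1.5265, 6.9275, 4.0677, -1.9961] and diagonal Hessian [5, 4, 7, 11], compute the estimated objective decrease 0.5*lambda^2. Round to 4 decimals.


Step 1: H is diagonal, so H^(-1) * g = [0.3053, 1.7319, 0.5811, -0.1815].
Step 2: g^T H^(-1) g = sum_i g_i^2 / H_ii
  = (1.5265)^2/5 + (6.9275)^2/4 + (4.0677)^2/7 + (-1.9961)^2/11
  = 0.466 + 11.9976 + 2.3637 + 0.3622 = 15.1896
Step 3: Objective decrease = 0.5 * g^T H^(-1) g = 7.5948


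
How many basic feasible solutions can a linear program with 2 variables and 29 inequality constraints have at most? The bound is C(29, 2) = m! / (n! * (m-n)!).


Each vertex corresponds to some choice of n active constraints out of m, so the number of vertices is at most C(m, n) = m! / (n!(m-n)!).
m = 29, n = 2
Numerator: 29 * 28
Denominator: 2! = 2
C(29, 2) = 406


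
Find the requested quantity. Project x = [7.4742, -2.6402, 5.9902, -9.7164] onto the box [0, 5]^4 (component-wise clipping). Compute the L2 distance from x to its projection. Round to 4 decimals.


Project each component onto [0, 5].
clip(7.4742) = 5.0, clip(-2.6402) = 0.0, clip(5.9902) = 5.0, clip(-9.7164) = 0.0
Projection = [5.0, 0.0, 5.0, 0.0]
Squared diffs: [6.1217, 6.9707, 0.9805, 94.4084]
Distance = sqrt(108.4813) = 10.4154


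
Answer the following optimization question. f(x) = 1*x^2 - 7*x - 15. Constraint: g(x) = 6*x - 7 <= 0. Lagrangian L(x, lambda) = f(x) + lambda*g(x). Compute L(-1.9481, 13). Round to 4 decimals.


Step 1: Evaluate f(x).
f(-1.9481) = 1*(-1.9481)^2 - 7*(-1.9481) - 15 = 2.4318
Step 2: Evaluate g(x).
g(-1.9481) = 6*-1.9481 - 7 = -18.6886
Step 3: Compute Lagrangian.
L = 2.4318 + 13*-18.6886 = -240.52


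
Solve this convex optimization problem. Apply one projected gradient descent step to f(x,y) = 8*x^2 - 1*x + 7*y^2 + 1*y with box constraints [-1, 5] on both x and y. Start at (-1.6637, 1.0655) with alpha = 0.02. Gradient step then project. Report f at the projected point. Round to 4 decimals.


Step 1: Compute gradient at (-1.6637, 1.0655).
grad_x = 2*8*-1.6637 - 1 = -27.6192
grad_y = 2*7*1.0655 + 1 = 15.917
Step 2: Gradient step.
x_raw = -1.6637 - 0.02*-27.6192 = -1.1113
y_raw = 1.0655 - 0.02*15.917 = 0.7472
Step 3: Project onto [-1, 5].
x_proj = clip(-1.1113) = -1.0
y_proj = clip(0.7472) = 0.7472
Step 4: Evaluate f.
f(-1.0, 0.7472) = 13.6549


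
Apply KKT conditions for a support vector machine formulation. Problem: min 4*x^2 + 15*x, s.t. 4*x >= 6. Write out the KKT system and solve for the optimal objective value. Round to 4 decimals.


Step 1: Try lambda = 0 (constraint inactive).
x_unc = -15/(2*4) = -1.875
Check: 4*-1.875 = -7.5 < 6 -- violated!
Step 2: Constraint must be active: 4*x = 6
x* = 6/4 = 1.5
lambda = (2*4*1.5 + 15)/4 = 6.75
Step 3: Compute optimal value.
f(x*) = 4*1.5^2 + 15*1.5 = 31.5


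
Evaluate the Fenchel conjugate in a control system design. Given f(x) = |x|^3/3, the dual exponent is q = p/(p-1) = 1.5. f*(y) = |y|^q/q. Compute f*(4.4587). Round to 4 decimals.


The conjugate exponent q satisfies 1/p + 1/q = 1.
p = 3, so q = 3/(3 - 1) = 1.5
|y|^q = 4.4587^1.5 = 9.4148
f*(4.4587) = 9.4148 / 1.5 = 6.2766


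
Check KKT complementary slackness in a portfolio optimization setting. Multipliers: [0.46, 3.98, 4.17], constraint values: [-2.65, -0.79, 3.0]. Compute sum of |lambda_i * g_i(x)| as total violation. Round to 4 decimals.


KKT complementary slackness check:
lambda_1 * g_1 = 0.46 * -2.65 = -1.219
lambda_2 * g_2 = 3.98 * -0.79 = -3.1442
lambda_3 * g_3 = 4.17 * 3.0 = 12.51
Total violation = 1.219 + 3.1442 + 12.51 = 16.8732


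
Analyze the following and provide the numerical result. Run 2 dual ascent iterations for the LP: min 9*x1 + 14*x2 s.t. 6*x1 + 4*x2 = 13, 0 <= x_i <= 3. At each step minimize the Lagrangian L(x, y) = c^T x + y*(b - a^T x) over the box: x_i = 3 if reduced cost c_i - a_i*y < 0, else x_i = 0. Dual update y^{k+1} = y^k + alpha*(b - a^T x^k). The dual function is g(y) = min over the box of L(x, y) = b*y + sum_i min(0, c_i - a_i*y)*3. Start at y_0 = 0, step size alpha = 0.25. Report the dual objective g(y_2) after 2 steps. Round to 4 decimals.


Dual ascent for LP: min 9*x1 + 14*x2, 6*x1 + 4*x2 = 13, 0 <= x_i <= 3
Step 1: y^k = 0.0, reduced costs: (9.0, 14.0)
  x^k = (0.0, 0.0), subgradient = b - a^T x = 13.0
  y^{k+1} = 0.0 + 0.25*13.0 = 3.25
Step 2: y^k = 3.25, reduced costs: (-10.5, 1.0)
  x^k = (3.0, 0.0), subgradient = b - a^T x = -5.0
  y^{k+1} = 3.25 + 0.25*-5.0 = 2.0
Dual objective at y_2 = 2.0: reduced costs (-3.0, 6.0), box minimizer x = (3.0, 0.0)
g(y_2) = b*y + (c1 - a1*y)*x1 + (c2 - a2*y)*x2 = 13*2.0 + (-3.0)*3.0 + 6.0*0.0 = 26.0 - 9.0 + 0.0 = 17.0


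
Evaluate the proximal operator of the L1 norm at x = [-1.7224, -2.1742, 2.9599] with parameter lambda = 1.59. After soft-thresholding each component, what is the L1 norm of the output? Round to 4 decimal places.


Soft-thresholding with lambda = 1.59:
prox(-1.7224) = sign(-1.7224)*max(|-1.7224| - 1.59, 0) = -0.1324
prox(-2.1742) = sign(-2.1742)*max(|-2.1742| - 1.59, 0) = -0.5842
prox(2.9599) = sign(2.9599)*max(|2.9599| - 1.59, 0) = 1.3699
prox(x) = [-0.1324, -0.5842, 1.3699]
||prox(x)||_1 = 0.1324 + 0.5842 + 1.3699 = 2.0865


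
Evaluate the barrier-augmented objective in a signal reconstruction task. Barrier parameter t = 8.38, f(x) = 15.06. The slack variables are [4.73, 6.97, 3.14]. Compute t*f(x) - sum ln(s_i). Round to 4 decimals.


Step 1: Compute log-barrier.
ln values: [1.5539, 1.9416, 1.1442]
phi = -(1.5539 + 1.9416 + 1.1442) = -4.6398
Step 2: Compute augmented objective.
t*f(x) = 8.38*15.06 = 126.2028
Total = 126.2028 - 4.6398 = 121.563


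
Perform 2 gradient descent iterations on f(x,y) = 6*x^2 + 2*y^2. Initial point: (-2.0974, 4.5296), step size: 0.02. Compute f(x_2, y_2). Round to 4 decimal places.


Gradient descent on f(x,y) = 6*x^2 + 2*y^2.
Starting point: (-2.0974, 4.5296), alpha = 0.02
Step 1: grad_x = 2*6*-2.0974 = -25.1688, grad_y = 2*2*4.5296 = 18.1184
  x_1 = -2.0974 - 0.02*-25.1688 = -1.594
  y_1 = 4.5296 - 0.02*18.1184 = 4.1672
Step 2: grad_x = 2*6*-1.594 = -19.1283, grad_y = 2*2*4.1672 = 16.6689
  x_2 = -1.594 - 0.02*-19.1283 = -1.2115
  y_2 = 4.1672 - 0.02*16.6689 = 3.8339
f(-1.2115, 3.8339) = 6*(-1.2115)^2 + 2*3.8339^2 = 38.2027
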